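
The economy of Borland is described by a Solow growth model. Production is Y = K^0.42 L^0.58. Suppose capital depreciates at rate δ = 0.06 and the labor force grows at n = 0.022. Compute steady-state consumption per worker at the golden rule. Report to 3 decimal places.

n + δ = 0.022 + 0.06 = 0.082.
Golden rule sets MPK = n+δ: 0.42·k^(0.42−1) = 0.082, so k_gold = (0.42/0.082)^(1/0.58) ≈ 16.7172.
y_gold = 16.7172^0.42 ≈ 3.2638.
c_gold = y_gold − (n+δ)·k_gold = 3.2638 − 0.082·16.7172 ≈ 1.8930.

c_gold ≈ 1.893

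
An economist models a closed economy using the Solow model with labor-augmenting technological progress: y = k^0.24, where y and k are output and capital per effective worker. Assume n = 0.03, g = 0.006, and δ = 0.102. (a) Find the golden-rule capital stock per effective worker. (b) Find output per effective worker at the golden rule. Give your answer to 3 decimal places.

(a) k_gold ≈ 2.071; (b) y_gold ≈ 1.191

n + g + δ = 0.03 + 0.006 + 0.102 = 0.138.
Setting f'(k) = n+g+δ gives 0.24·k^(0.24−1) = 0.138, hence k_gold = (0.24/0.138)^(1/0.76) ≈ 2.0712.
y_gold = 2.0712^0.24 ≈ 1.1910.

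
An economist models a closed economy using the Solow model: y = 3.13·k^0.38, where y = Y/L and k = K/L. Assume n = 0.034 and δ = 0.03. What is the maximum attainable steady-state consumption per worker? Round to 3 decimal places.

c_gold ≈ 11.636

n + δ = 0.034 + 0.03 = 0.064.
Setting f'(k) = n+δ gives 0.38·3.13·k^(0.38−1) = 0.064, hence k_gold = (0.38·3.13/0.064)^(1/0.62) ≈ 111.4327.
y_gold = 3.13·111.4327^0.38 ≈ 18.7676.
c_gold = y_gold − (n+δ)·k_gold = 18.7676 − 0.064·111.4327 ≈ 11.6359.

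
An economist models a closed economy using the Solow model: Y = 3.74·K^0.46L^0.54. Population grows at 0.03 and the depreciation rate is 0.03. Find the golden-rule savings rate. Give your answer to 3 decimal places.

s_gold = 0.460

Capital per worker breaks even when investment replaces (n + δ)·k; here n + δ = 0.06.
At the golden rule MPK = n+δ, and in any Cobb-Douglas steady state s = (n+δ)·k/y = MPK·k/y = capital's share 0.46.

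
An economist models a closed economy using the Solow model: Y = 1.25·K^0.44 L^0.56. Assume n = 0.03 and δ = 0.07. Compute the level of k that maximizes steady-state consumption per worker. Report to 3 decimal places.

k_gold ≈ 20.993

Capital per worker breaks even when investment replaces (n + δ)·k; here n + δ = 0.1.
Setting f'(k) = n+δ gives 0.44·1.25·k^(0.44−1) = 0.1, hence k_gold = (0.44·1.25/0.1)^(1/0.56) ≈ 20.9931.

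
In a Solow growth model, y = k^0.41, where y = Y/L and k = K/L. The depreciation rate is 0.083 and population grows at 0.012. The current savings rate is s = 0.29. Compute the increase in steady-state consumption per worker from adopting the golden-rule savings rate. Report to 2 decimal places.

Break-even investment rate: n + δ = 0.012 + 0.083 = 0.095.
Current steady state (s = 0.29): k* = (0.29/0.095)^(1/0.59) ≈ 6.6295, y* = 6.6295^0.41 ≈ 2.1717, c* = (1−0.29)·2.1717 ≈ 1.5419.
Setting f'(k) = n+δ gives 0.41·k^(0.41−1) = 0.095, hence k_gold = (0.41/0.095)^(1/0.59) ≈ 11.9227.
y_gold = 11.9227^0.41 ≈ 2.7626, c_gold = y_gold − 0.095·k_gold ≈ 1.6299.
Gain: Δc = 1.6299 − 1.5419 ≈ 0.0880.

Δc ≈ 0.09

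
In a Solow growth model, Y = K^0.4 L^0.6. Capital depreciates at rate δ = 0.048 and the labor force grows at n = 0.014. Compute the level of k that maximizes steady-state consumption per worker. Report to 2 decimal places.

Capital per worker breaks even when investment replaces (n + δ)·k; here n + δ = 0.062.
At the golden rule the marginal product of capital equals n+δ: 0.4·k^(0.4−1) = 0.062. Solving, k_gold = (0.4/0.062)^(1/0.6) ≈ 22.3587.

k_gold ≈ 22.36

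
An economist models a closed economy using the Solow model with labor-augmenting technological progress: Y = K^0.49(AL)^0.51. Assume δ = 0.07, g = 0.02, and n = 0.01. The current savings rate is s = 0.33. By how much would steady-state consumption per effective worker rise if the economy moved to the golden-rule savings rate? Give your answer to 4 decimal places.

Δc ≈ 0.2381

The effective depreciation rate is n + g + δ = 0.01 + 0.02 + 0.07 = 0.1.
Current steady state (s = 0.33): k* = (0.33/0.1)^(1/0.51) ≈ 10.3919, y* = 10.3919^0.49 ≈ 3.1491, c* = (1−0.33)·3.1491 ≈ 2.1099.
Golden rule sets MPK = n+g+δ: 0.49·k^(0.49−1) = 0.1, so k_gold = (0.49/0.1)^(1/0.51) ≈ 22.5593.
y_gold = 22.5593^0.49 ≈ 4.6039, c_gold = y_gold − 0.1·k_gold ≈ 2.3480.
Gain: Δc = 2.3480 − 2.1099 ≈ 0.2381.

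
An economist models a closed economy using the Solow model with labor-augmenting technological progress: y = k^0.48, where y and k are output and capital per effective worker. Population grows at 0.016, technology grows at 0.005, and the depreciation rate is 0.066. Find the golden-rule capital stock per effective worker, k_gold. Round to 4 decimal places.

Capital per effective worker breaks even when investment replaces (n + g + δ)·k; here n + g + δ = 0.087.
At the golden rule the marginal product of capital equals n+g+δ: 0.48·k^(0.48−1) = 0.087. Solving, k_gold = (0.48/0.087)^(1/0.52) ≈ 26.6924.

k_gold ≈ 26.6924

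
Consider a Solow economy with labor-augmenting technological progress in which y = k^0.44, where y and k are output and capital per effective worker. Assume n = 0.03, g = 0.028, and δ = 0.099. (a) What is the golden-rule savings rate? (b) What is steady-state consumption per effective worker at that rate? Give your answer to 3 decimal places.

The effective depreciation rate is n + g + δ = 0.03 + 0.028 + 0.099 = 0.157.
For Cobb-Douglas, s_gold equals capital's share: s_gold = 0.44.
Golden rule sets MPK = n+g+δ: 0.44·k^(0.44−1) = 0.157, so k_gold = (0.44/0.157)^(1/0.56) ≈ 6.2980.
y_gold = 6.2980^0.44 ≈ 2.2472; c_gold = (1−0.44)·y_gold ≈ 1.2585.

(a) s_gold = 0.440; (b) c_gold ≈ 1.258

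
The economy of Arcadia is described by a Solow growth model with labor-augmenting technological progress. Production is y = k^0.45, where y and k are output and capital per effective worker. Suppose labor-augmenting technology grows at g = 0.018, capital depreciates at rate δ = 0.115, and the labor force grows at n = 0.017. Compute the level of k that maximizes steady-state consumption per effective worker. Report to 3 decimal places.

k_gold ≈ 7.370

n + g + δ = 0.017 + 0.018 + 0.115 = 0.15.
At the golden rule the marginal product of capital equals n+g+δ: 0.45·k^(0.45−1) = 0.15. Solving, k_gold = (0.45/0.15)^(1/0.55) ≈ 7.3704.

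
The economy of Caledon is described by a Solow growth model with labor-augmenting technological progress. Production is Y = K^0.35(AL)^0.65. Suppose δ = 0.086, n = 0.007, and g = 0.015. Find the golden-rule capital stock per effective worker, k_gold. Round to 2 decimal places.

k_gold ≈ 6.10

n + g + δ = 0.007 + 0.015 + 0.086 = 0.108.
Setting f'(k) = n+g+δ gives 0.35·k^(0.35−1) = 0.108, hence k_gold = (0.35/0.108)^(1/0.65) ≈ 6.1039.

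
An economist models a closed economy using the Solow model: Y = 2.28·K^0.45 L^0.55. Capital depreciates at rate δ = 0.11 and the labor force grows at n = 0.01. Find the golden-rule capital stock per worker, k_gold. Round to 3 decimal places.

k_gold ≈ 49.486

Break-even investment rate: n + δ = 0.01 + 0.11 = 0.12.
At the golden rule the marginal product of capital equals n+δ: 0.45·2.28·k^(0.45−1) = 0.12. Solving, k_gold = (0.45·2.28/0.12)^(1/0.55) ≈ 49.4862.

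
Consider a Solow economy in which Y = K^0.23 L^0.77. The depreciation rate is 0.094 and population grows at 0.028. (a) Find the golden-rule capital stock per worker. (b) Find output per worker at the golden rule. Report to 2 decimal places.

(a) k_gold ≈ 2.28; (b) y_gold ≈ 1.21

The effective depreciation rate is n + δ = 0.028 + 0.094 = 0.122.
Setting f'(k) = n+δ gives 0.23·k^(0.23−1) = 0.122, hence k_gold = (0.23/0.122)^(1/0.77) ≈ 2.2784.
y_gold = 2.2784^0.23 ≈ 1.2085.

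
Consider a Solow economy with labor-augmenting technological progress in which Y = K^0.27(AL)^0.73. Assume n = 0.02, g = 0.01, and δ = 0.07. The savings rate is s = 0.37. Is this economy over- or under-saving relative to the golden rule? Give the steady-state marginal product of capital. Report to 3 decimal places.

The effective depreciation rate is n + g + δ = 0.02 + 0.01 + 0.07 = 0.1.
Steady-state k*: s·k^0.27 = 0.1·k gives k* = (0.37/0.1)^(1/0.73) ≈ 6.0029.
MPK = 0.27·6.0029^(-0.73) ≈ 0.0730.
MPK < n+g+δ = 0.1, so the economy is dynamically inefficient (over-saving).

over-saving; MPK ≈ 0.073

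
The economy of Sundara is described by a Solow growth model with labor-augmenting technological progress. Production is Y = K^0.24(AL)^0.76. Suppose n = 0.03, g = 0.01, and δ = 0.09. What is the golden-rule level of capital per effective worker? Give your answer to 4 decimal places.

Capital per effective worker breaks even when investment replaces (n + g + δ)·k; here n + g + δ = 0.13.
Setting f'(k) = n+g+δ gives 0.24·k^(0.24−1) = 0.13, hence k_gold = (0.24/0.13)^(1/0.76) ≈ 2.2405.

k_gold ≈ 2.2405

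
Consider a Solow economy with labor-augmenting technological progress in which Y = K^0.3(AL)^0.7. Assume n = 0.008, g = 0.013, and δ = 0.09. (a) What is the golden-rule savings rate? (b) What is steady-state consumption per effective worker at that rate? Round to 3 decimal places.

(a) s_gold = 0.300; (b) c_gold ≈ 1.072

n + g + δ = 0.008 + 0.013 + 0.09 = 0.111.
For Cobb-Douglas, s_gold equals capital's share: s_gold = 0.3.
At the golden rule the marginal product of capital equals n+g+δ: 0.3·k^(0.3−1) = 0.111. Solving, k_gold = (0.3/0.111)^(1/0.7) ≈ 4.1386.
y_gold = 4.1386^0.3 ≈ 1.5313; c_gold = (1−0.3)·y_gold ≈ 1.0719.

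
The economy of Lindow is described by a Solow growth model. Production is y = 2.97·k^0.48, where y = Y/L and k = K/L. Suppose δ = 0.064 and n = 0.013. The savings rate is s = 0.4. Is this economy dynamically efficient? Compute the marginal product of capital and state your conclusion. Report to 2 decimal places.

dynamically efficient; MPK ≈ 0.09

Capital per worker breaks even when investment replaces (n + δ)·k; here n + δ = 0.077.
Steady-state k*: s·A·k^0.48 = 0.077·k gives k* = (0.4·2.97/0.077)^(1/0.52) ≈ 192.8598.
MPK = 0.48·2.97·192.8598^(-0.52) ≈ 0.0924.
MPK > n+δ = 0.077, so the economy is dynamically efficient (under-saving).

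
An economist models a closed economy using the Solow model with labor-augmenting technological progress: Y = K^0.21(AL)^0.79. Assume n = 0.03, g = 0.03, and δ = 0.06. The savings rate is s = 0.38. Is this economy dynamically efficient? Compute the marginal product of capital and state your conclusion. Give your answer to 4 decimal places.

dynamically inefficient; MPK ≈ 0.0663

The effective depreciation rate is n + g + δ = 0.03 + 0.03 + 0.06 = 0.12.
Steady-state k*: s·k^0.21 = 0.12·k gives k* = (0.38/0.12)^(1/0.79) ≈ 4.3020.
MPK = 0.21·4.3020^(-0.79) ≈ 0.0663.
MPK < n+g+δ = 0.12, so the economy is dynamically inefficient (over-saving).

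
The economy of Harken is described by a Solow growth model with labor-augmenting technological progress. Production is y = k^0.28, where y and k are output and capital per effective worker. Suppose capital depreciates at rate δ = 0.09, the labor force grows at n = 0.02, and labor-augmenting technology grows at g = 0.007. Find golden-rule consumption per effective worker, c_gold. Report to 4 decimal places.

c_gold ≈ 1.0109

Capital per effective worker breaks even when investment replaces (n + g + δ)·k; here n + g + δ = 0.117.
Maximizing c = f(k) − (n+g+δ)·k gives f'(k) = n+g+δ, i.e. 0.28·k^(0.28−1) = 0.117, so k_gold = (0.28/0.117)^(1/0.72) ≈ 3.3601.
y_gold = 3.3601^0.28 ≈ 1.4040.
c_gold = y_gold − (n+g+δ)·k_gold = 1.4040 − 0.117·3.3601 ≈ 1.0109.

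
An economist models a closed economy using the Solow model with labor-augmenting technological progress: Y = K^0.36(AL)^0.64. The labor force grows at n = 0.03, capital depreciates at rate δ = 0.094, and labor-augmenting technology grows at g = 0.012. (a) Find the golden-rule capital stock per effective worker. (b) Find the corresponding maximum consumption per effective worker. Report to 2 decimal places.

The effective depreciation rate is n + g + δ = 0.03 + 0.012 + 0.094 = 0.136.
Maximizing c = f(k) − (n+g+δ)·k gives f'(k) = n+g+δ, i.e. 0.36·k^(0.36−1) = 0.136, so k_gold = (0.36/0.136)^(1/0.64) ≈ 4.5769.
y_gold = 4.5769^0.36 ≈ 1.7290; c_gold = y_gold − 0.136·k_gold ≈ 1.1066.

(a) k_gold ≈ 4.58; (b) c_gold ≈ 1.11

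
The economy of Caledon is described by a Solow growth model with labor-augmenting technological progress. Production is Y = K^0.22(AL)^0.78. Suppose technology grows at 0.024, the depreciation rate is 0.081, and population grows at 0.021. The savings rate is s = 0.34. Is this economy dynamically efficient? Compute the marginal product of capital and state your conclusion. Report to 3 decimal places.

Break-even investment rate: n + g + δ = 0.021 + 0.024 + 0.081 = 0.126.
Steady-state k*: s·k^0.22 = 0.126·k gives k* = (0.34/0.126)^(1/0.78) ≈ 3.5703.
MPK = 0.22·3.5703^(-0.78) ≈ 0.0815.
MPK < n+g+δ = 0.126, so the economy is dynamically inefficient (over-saving).

dynamically inefficient; MPK ≈ 0.082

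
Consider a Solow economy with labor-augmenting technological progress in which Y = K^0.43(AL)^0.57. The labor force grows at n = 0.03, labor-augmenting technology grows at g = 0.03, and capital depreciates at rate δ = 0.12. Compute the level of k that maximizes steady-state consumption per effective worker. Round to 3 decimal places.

k_gold ≈ 4.608

n + g + δ = 0.03 + 0.03 + 0.12 = 0.18.
Maximizing c = f(k) − (n+g+δ)·k gives f'(k) = n+g+δ, i.e. 0.43·k^(0.43−1) = 0.18, so k_gold = (0.43/0.18)^(1/0.57) ≈ 4.6079.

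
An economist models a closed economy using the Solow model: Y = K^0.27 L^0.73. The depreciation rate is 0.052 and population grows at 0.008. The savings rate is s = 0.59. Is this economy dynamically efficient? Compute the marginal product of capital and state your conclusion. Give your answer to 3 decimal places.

dynamically inefficient; MPK ≈ 0.027

The effective depreciation rate is n + δ = 0.008 + 0.052 = 0.06.
Steady-state k*: s·k^0.27 = 0.06·k gives k* = (0.59/0.06)^(1/0.73) ≈ 22.9015.
MPK = 0.27·22.9015^(-0.73) ≈ 0.0275.
MPK < n+δ = 0.06, so the economy is dynamically inefficient (over-saving).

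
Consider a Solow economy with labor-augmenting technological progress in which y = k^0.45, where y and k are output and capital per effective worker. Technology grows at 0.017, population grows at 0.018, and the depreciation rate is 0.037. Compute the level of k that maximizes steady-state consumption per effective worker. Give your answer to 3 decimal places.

The effective depreciation rate is n + g + δ = 0.018 + 0.017 + 0.037 = 0.072.
Golden rule sets MPK = n+g+δ: 0.45·k^(0.45−1) = 0.072, so k_gold = (0.45/0.072)^(1/0.55) ≈ 27.9933.

k_gold ≈ 27.993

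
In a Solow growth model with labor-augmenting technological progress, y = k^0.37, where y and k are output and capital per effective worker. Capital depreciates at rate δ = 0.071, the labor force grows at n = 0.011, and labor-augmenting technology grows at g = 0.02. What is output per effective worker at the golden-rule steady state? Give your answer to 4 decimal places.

Capital per effective worker breaks even when investment replaces (n + g + δ)·k; here n + g + δ = 0.102.
At the golden rule the marginal product of capital equals n+g+δ: 0.37·k^(0.37−1) = 0.102. Solving, k_gold = (0.37/0.102)^(1/0.63) ≈ 7.7314.
Output: y_gold = k_gold^0.37 = 7.7314^0.37 ≈ 2.1314.

y_gold ≈ 2.1314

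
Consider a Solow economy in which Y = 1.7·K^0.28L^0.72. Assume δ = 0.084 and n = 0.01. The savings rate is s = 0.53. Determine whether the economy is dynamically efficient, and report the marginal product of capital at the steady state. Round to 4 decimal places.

dynamically inefficient; MPK ≈ 0.0497

Capital per worker breaks even when investment replaces (n + δ)·k; here n + δ = 0.094.
Steady-state k*: s·A·k^0.28 = 0.094·k gives k* = (0.53·1.7/0.094)^(1/0.72) ≈ 23.0850.
MPK = 0.28·1.7·23.0850^(-0.72) ≈ 0.0497.
MPK < n+δ = 0.094, so the economy is dynamically inefficient (over-saving).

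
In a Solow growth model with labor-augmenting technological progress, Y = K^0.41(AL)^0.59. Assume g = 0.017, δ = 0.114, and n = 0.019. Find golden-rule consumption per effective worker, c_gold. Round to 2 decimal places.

Capital per effective worker breaks even when investment replaces (n + g + δ)·k; here n + g + δ = 0.15.
Setting f'(k) = n+g+δ gives 0.41·k^(0.41−1) = 0.15, hence k_gold = (0.41/0.15)^(1/0.59) ≈ 5.4974.
y_gold = 5.4974^0.41 ≈ 2.0112.
c_gold = y_gold − (n+g+δ)·k_gold = 2.0112 − 0.15·5.4974 ≈ 1.1866.

c_gold ≈ 1.19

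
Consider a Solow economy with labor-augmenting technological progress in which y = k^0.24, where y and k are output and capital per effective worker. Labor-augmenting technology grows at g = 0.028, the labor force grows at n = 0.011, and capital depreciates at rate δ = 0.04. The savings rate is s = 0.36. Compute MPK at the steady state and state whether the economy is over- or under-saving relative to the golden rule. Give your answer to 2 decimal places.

over-saving; MPK ≈ 0.05

The effective depreciation rate is n + g + δ = 0.011 + 0.028 + 0.04 = 0.079.
Steady-state k*: s·k^0.24 = 0.079·k gives k* = (0.36/0.079)^(1/0.76) ≈ 7.3566.
MPK = 0.24·7.3566^(-0.76) ≈ 0.0527.
MPK < n+g+δ = 0.079, so the economy is dynamically inefficient (over-saving).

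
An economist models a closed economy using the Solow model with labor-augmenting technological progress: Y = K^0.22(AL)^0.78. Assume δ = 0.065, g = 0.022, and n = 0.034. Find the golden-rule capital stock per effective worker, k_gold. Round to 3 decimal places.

The effective depreciation rate is n + g + δ = 0.034 + 0.022 + 0.065 = 0.121.
At the golden rule the marginal product of capital equals n+g+δ: 0.22·k^(0.22−1) = 0.121. Solving, k_gold = (0.22/0.121)^(1/0.78) ≈ 2.1521.

k_gold ≈ 2.152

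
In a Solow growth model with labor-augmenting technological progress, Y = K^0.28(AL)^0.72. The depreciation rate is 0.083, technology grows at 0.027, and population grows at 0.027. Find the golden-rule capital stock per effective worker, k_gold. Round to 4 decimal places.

Break-even investment rate: n + g + δ = 0.027 + 0.027 + 0.083 = 0.137.
Maximizing c = f(k) − (n+g+δ)·k gives f'(k) = n+g+δ, i.e. 0.28·k^(0.28−1) = 0.137, so k_gold = (0.28/0.137)^(1/0.72) ≈ 2.6988.

k_gold ≈ 2.6988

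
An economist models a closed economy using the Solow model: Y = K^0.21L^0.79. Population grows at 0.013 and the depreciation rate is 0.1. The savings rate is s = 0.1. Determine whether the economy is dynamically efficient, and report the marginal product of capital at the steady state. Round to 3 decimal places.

dynamically efficient; MPK ≈ 0.237

Break-even investment rate: n + δ = 0.013 + 0.1 = 0.113.
Steady-state k*: s·k^0.21 = 0.113·k gives k* = (0.1/0.113)^(1/0.79) ≈ 0.8567.
MPK = 0.21·0.8567^(-0.79) ≈ 0.2373.
MPK > n+δ = 0.113, so the economy is dynamically efficient (under-saving).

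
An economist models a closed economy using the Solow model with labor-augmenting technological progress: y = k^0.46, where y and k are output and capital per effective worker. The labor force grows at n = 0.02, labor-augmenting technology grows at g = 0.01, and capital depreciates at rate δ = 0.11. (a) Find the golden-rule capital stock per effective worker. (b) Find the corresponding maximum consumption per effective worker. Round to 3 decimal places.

Break-even investment rate: n + g + δ = 0.02 + 0.01 + 0.11 = 0.14.
At the golden rule the marginal product of capital equals n+g+δ: 0.46·k^(0.46−1) = 0.14. Solving, k_gold = (0.46/0.14)^(1/0.54) ≈ 9.0515.
y_gold = 9.0515^0.46 ≈ 2.7548; c_gold = y_gold − 0.14·k_gold ≈ 1.4876.

(a) k_gold ≈ 9.052; (b) c_gold ≈ 1.488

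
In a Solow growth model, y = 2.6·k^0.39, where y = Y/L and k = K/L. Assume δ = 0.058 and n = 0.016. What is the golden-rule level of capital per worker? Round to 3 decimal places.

k_gold ≈ 73.049

The effective depreciation rate is n + δ = 0.016 + 0.058 = 0.074.
Golden rule sets MPK = n+δ: 0.39·2.6·k^(0.39−1) = 0.074, so k_gold = (0.39·2.6/0.074)^(1/0.61) ≈ 73.0494.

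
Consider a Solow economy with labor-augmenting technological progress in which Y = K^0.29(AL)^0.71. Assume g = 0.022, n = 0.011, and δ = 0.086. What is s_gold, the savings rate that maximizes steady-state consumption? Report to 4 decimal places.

s_gold = 0.2900

n + g + δ = 0.011 + 0.022 + 0.086 = 0.119.
At the golden rule MPK = n+g+δ, and in any Cobb-Douglas steady state s = (n+g+δ)·k/y = MPK·k/y = capital's share 0.29.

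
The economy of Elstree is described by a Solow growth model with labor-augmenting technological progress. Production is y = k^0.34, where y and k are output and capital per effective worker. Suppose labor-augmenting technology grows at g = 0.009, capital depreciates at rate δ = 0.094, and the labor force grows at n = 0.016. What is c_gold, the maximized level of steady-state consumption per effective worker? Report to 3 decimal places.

Capital per effective worker breaks even when investment replaces (n + g + δ)·k; here n + g + δ = 0.119.
Maximizing c = f(k) − (n+g+δ)·k gives f'(k) = n+g+δ, i.e. 0.34·k^(0.34−1) = 0.119, so k_gold = (0.34/0.119)^(1/0.66) ≈ 4.9069.
y_gold = 4.9069^0.34 ≈ 1.7174.
c_gold = y_gold − (n+g+δ)·k_gold = 1.7174 − 0.119·4.9069 ≈ 1.1335.

c_gold ≈ 1.133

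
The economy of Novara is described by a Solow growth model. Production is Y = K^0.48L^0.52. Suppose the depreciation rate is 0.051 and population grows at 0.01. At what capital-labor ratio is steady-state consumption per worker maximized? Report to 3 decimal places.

k_gold ≈ 52.833

n + δ = 0.01 + 0.051 = 0.061.
Golden rule sets MPK = n+δ: 0.48·k^(0.48−1) = 0.061, so k_gold = (0.48/0.061)^(1/0.52) ≈ 52.8332.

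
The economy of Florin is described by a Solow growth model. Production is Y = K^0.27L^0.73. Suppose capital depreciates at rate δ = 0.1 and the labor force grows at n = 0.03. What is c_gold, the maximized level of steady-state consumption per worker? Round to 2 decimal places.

c_gold ≈ 0.96

The effective depreciation rate is n + δ = 0.03 + 0.1 = 0.13.
Setting f'(k) = n+δ gives 0.27·k^(0.27−1) = 0.13, hence k_gold = (0.27/0.13)^(1/0.73) ≈ 2.7216.
y_gold = 2.7216^0.27 ≈ 1.3104.
c_gold = y_gold − (n+δ)·k_gold = 1.3104 − 0.13·2.7216 ≈ 0.9566.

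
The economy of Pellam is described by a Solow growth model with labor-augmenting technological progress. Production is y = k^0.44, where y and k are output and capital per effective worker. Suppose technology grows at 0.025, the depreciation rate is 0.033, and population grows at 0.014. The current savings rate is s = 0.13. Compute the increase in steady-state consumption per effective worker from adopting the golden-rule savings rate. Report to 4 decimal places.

Δc ≈ 0.9379

The effective depreciation rate is n + g + δ = 0.014 + 0.025 + 0.033 = 0.072.
Current steady state (s = 0.13): k* = (0.13/0.072)^(1/0.56) ≈ 2.8723, y* = 2.8723^0.44 ≈ 1.5908, c* = (1−0.13)·1.5908 ≈ 1.3840.
Maximizing c = f(k) − (n+g+δ)·k gives f'(k) = n+g+δ, i.e. 0.44·k^(0.44−1) = 0.072, so k_gold = (0.44/0.072)^(1/0.56) ≈ 25.3388.
y_gold = 25.3388^0.44 ≈ 4.1463, c_gold = y_gold − 0.072·k_gold ≈ 2.3220.
Gain: Δc = 2.3220 − 1.3840 ≈ 0.9379.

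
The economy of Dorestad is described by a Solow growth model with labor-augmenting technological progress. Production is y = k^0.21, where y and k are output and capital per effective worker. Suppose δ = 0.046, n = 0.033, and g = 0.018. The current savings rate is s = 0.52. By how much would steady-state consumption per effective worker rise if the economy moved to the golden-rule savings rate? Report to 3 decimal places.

Δc ≈ 0.220

The effective depreciation rate is n + g + δ = 0.033 + 0.018 + 0.046 = 0.097.
Current steady state (s = 0.52): k* = (0.52/0.097)^(1/0.79) ≈ 8.3768, y* = 8.3768^0.21 ≈ 1.5626, c* = (1−0.52)·1.5626 ≈ 0.7500.
At the golden rule the marginal product of capital equals n+g+δ: 0.21·k^(0.21−1) = 0.097. Solving, k_gold = (0.21/0.097)^(1/0.79) ≈ 2.6584.
y_gold = 2.6584^0.21 ≈ 1.2279, c_gold = y_gold − 0.097·k_gold ≈ 0.9701.
Gain: Δc = 0.9701 − 0.7500 ≈ 0.2200.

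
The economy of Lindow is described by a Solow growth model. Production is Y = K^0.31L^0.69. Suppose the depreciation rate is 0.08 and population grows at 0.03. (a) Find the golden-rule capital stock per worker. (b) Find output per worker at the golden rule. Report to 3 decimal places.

(a) k_gold ≈ 4.489; (b) y_gold ≈ 1.593

Break-even investment rate: n + δ = 0.03 + 0.08 = 0.11.
Setting f'(k) = n+δ gives 0.31·k^(0.31−1) = 0.11, hence k_gold = (0.31/0.11)^(1/0.69) ≈ 4.4888.
y_gold = 4.4888^0.31 ≈ 1.5928.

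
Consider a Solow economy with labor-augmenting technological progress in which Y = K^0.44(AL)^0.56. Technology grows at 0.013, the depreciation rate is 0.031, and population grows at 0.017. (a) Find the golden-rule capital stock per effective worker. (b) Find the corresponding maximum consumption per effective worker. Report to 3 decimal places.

(a) k_gold ≈ 34.069; (b) c_gold ≈ 2.645

The effective depreciation rate is n + g + δ = 0.017 + 0.013 + 0.031 = 0.061.
Setting f'(k) = n+g+δ gives 0.44·k^(0.44−1) = 0.061, hence k_gold = (0.44/0.061)^(1/0.56) ≈ 34.0692.
y_gold = 34.0692^0.44 ≈ 4.7232; c_gold = y_gold − 0.061·k_gold ≈ 2.6450.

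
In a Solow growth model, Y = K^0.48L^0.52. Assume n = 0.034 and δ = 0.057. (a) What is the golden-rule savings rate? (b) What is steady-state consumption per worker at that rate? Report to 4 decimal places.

The effective depreciation rate is n + δ = 0.034 + 0.057 = 0.091.
For Cobb-Douglas, s_gold equals capital's share: s_gold = 0.48.
Maximizing c = f(k) − (n+δ)·k gives f'(k) = n+δ, i.e. 0.48·k^(0.48−1) = 0.091, so k_gold = (0.48/0.091)^(1/0.52) ≈ 24.4819.
y_gold = 24.4819^0.48 ≈ 4.6414; c_gold = (1−0.48)·y_gold ≈ 2.4135.

(a) s_gold = 0.4800; (b) c_gold ≈ 2.4135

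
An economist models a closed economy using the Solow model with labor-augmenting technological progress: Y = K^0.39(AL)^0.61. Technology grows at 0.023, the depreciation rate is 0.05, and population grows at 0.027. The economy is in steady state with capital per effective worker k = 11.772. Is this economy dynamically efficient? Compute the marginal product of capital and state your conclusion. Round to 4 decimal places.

n + g + δ = 0.027 + 0.023 + 0.05 = 0.1.
MPK = 0.39·k^(0.39−1) = 0.39·11.772^(-0.61) ≈ 0.0867.
MPK < 0.1, so the economy is dynamically inefficient (over-saving).

dynamically inefficient; MPK ≈ 0.0867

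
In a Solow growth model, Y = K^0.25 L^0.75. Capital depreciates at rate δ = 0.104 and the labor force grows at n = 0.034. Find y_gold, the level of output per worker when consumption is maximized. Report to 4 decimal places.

n + δ = 0.034 + 0.104 = 0.138.
At the golden rule the marginal product of capital equals n+δ: 0.25·k^(0.25−1) = 0.138. Solving, k_gold = (0.25/0.138)^(1/0.75) ≈ 2.2084.
Output: y_gold = k_gold^0.25 = 2.2084^0.25 ≈ 1.2190.

y_gold ≈ 1.2190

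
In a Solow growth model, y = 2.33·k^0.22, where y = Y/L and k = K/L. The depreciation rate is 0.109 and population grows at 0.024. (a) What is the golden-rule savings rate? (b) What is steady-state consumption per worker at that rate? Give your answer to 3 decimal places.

(a) s_gold = 0.220; (b) c_gold ≈ 2.659

n + δ = 0.024 + 0.109 = 0.133.
For Cobb-Douglas, s_gold equals capital's share: s_gold = 0.22.
At the golden rule the marginal product of capital equals n+δ: 0.22·2.33·k^(0.22−1) = 0.133. Solving, k_gold = (0.22·2.33/0.133)^(1/0.78) ≈ 5.6388.
y_gold = 2.33·5.6388^0.22 ≈ 3.4089; c_gold = (1−0.22)·y_gold ≈ 2.6590.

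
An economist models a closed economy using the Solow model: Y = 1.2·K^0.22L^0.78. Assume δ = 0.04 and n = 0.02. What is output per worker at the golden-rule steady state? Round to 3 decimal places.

y_gold ≈ 1.823

Break-even investment rate: n + δ = 0.02 + 0.04 = 0.06.
Setting f'(k) = n+δ gives 0.22·1.2·k^(0.22−1) = 0.06, hence k_gold = (0.22·1.2/0.06)^(1/0.78) ≈ 6.6825.
Output: y_gold = 1.2·k_gold^0.22 = 1.2·6.6825^0.22 ≈ 1.8225.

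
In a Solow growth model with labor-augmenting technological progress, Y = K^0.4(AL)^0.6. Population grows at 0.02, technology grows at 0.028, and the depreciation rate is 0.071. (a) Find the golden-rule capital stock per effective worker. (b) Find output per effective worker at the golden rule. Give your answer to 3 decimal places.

Break-even investment rate: n + g + δ = 0.02 + 0.028 + 0.071 = 0.119.
At the golden rule the marginal product of capital equals n+g+δ: 0.4·k^(0.4−1) = 0.119. Solving, k_gold = (0.4/0.119)^(1/0.6) ≈ 7.5426.
y_gold = 7.5426^0.4 ≈ 2.2439.

(a) k_gold ≈ 7.543; (b) y_gold ≈ 2.244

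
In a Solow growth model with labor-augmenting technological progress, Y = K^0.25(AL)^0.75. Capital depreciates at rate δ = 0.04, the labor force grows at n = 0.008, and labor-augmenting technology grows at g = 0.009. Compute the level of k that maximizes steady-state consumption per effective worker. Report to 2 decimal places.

Capital per effective worker breaks even when investment replaces (n + g + δ)·k; here n + g + δ = 0.057.
At the golden rule the marginal product of capital equals n+g+δ: 0.25·k^(0.25−1) = 0.057. Solving, k_gold = (0.25/0.057)^(1/0.75) ≈ 7.1794.

k_gold ≈ 7.18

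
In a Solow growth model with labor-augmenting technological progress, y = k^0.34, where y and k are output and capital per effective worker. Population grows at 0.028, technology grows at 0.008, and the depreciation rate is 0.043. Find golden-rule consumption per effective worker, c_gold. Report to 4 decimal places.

c_gold ≈ 1.3998

Break-even investment rate: n + g + δ = 0.028 + 0.008 + 0.043 = 0.079.
At the golden rule the marginal product of capital equals n+g+δ: 0.34·k^(0.34−1) = 0.079. Solving, k_gold = (0.34/0.079)^(1/0.66) ≈ 9.1281.
y_gold = 9.1281^0.34 ≈ 2.1209.
c_gold = y_gold − (n+g+δ)·k_gold = 2.1209 − 0.079·9.1281 ≈ 1.3998.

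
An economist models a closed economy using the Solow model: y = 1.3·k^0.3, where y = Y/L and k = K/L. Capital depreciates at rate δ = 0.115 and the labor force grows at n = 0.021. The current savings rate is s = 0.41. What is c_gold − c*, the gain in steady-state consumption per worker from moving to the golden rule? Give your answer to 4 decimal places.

Break-even investment rate: n + δ = 0.021 + 0.115 = 0.136.
Current steady state (s = 0.41): k* = (0.41·1.3/0.136)^(1/0.7) ≈ 7.0374, y* = 1.3·7.0374^0.3 ≈ 2.3344, c* = (1−0.41)·2.3344 ≈ 1.3773.
Golden rule sets MPK = n+δ: 0.3·1.3·k^(0.3−1) = 0.136, so k_gold = (0.3·1.3/0.136)^(1/0.7) ≈ 4.5041.
y_gold = 1.3·4.5041^0.3 ≈ 2.0419, c_gold = y_gold − 0.136·k_gold ≈ 1.4293.
Gain: Δc = 1.4293 − 1.3773 ≈ 0.0520.

Δc ≈ 0.0520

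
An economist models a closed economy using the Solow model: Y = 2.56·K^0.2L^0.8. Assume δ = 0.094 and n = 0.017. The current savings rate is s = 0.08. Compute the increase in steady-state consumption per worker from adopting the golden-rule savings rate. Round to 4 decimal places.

Capital per worker breaks even when investment replaces (n + δ)·k; here n + δ = 0.111.
Current steady state (s = 0.08): k* = (0.08·2.56/0.111)^(1/0.8) ≈ 2.1503, y* = 2.56·2.1503^0.2 ≈ 2.9836, c* = (1−0.08)·2.9836 ≈ 2.7449.
Setting f'(k) = n+δ gives 0.2·2.56·k^(0.2−1) = 0.111, hence k_gold = (0.2·2.56/0.111)^(1/0.8) ≈ 6.7598.
y_gold = 2.56·6.7598^0.2 ≈ 3.7517, c_gold = y_gold − 0.111·k_gold ≈ 3.0014.
Gain: Δc = 3.0014 − 2.7449 ≈ 0.2564.

Δc ≈ 0.2564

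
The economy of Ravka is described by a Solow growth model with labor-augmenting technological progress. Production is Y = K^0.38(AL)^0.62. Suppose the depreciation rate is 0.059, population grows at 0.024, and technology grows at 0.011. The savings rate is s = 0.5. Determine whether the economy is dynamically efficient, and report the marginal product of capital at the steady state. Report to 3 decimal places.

dynamically inefficient; MPK ≈ 0.071

The effective depreciation rate is n + g + δ = 0.024 + 0.011 + 0.059 = 0.094.
Steady-state k*: s·k^0.38 = 0.094·k gives k* = (0.5/0.094)^(1/0.62) ≈ 14.8154.
MPK = 0.38·14.8154^(-0.62) ≈ 0.0714.
MPK < n+g+δ = 0.094, so the economy is dynamically inefficient (over-saving).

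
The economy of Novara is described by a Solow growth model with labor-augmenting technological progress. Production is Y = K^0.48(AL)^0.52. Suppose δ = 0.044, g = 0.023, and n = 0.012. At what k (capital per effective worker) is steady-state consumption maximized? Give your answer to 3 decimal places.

Break-even investment rate: n + g + δ = 0.012 + 0.023 + 0.044 = 0.079.
Setting f'(k) = n+g+δ gives 0.48·k^(0.48−1) = 0.079, hence k_gold = (0.48/0.079)^(1/0.52) ≈ 32.1329.

k_gold ≈ 32.133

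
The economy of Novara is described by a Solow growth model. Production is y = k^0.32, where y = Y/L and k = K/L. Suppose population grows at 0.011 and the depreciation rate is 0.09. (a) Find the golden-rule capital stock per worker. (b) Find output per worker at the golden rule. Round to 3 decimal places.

n + δ = 0.011 + 0.09 = 0.101.
At the golden rule the marginal product of capital equals n+δ: 0.32·k^(0.32−1) = 0.101. Solving, k_gold = (0.32/0.101)^(1/0.68) ≈ 5.4515.
y_gold = 5.4515^0.32 ≈ 1.7206.

(a) k_gold ≈ 5.451; (b) y_gold ≈ 1.721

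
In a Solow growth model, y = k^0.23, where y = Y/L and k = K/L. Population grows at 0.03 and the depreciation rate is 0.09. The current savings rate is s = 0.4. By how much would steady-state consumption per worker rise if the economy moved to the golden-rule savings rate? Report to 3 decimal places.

The effective depreciation rate is n + δ = 0.03 + 0.09 = 0.12.
Current steady state (s = 0.4): k* = (0.4/0.12)^(1/0.77) ≈ 4.7760, y* = 4.7760^0.23 ≈ 1.4328, c* = (1−0.4)·1.4328 ≈ 0.8597.
At the golden rule the marginal product of capital equals n+δ: 0.23·k^(0.23−1) = 0.12. Solving, k_gold = (0.23/0.12)^(1/0.77) ≈ 2.3278.
y_gold = 2.3278^0.23 ≈ 1.2145, c_gold = y_gold − 0.12·k_gold ≈ 0.9352.
Gain: Δc = 0.9352 − 0.8597 ≈ 0.0755.

Δc ≈ 0.075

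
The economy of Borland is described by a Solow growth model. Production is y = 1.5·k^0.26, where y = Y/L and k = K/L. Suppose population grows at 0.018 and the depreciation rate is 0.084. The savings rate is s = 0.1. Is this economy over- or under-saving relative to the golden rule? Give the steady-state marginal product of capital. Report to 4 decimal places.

The effective depreciation rate is n + δ = 0.018 + 0.084 = 0.102.
Steady-state k*: s·A·k^0.26 = 0.102·k gives k* = (0.1·1.5/0.102)^(1/0.74) ≈ 1.6840.
MPK = 0.26·1.5·1.6840^(-0.74) ≈ 0.2652.
MPK > n+δ = 0.102, so the economy is dynamically efficient (under-saving).

under-saving; MPK ≈ 0.2652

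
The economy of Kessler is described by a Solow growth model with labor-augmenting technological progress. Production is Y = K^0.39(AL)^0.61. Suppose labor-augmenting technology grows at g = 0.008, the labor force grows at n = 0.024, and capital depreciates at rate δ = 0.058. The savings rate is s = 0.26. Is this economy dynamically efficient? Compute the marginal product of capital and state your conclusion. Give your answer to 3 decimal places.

dynamically efficient; MPK ≈ 0.135

The effective depreciation rate is n + g + δ = 0.024 + 0.008 + 0.058 = 0.09.
Steady-state k*: s·k^0.39 = 0.09·k gives k* = (0.26/0.09)^(1/0.61) ≈ 5.6924.
MPK = 0.39·5.6924^(-0.61) ≈ 0.1350.
MPK > n+g+δ = 0.09, so the economy is dynamically efficient (under-saving).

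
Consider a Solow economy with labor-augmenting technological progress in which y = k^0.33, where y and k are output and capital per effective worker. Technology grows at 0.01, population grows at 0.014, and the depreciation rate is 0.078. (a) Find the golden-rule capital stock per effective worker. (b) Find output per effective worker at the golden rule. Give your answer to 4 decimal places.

(a) k_gold ≈ 5.7685; (b) y_gold ≈ 1.7830

Break-even investment rate: n + g + δ = 0.014 + 0.01 + 0.078 = 0.102.
Setting f'(k) = n+g+δ gives 0.33·k^(0.33−1) = 0.102, hence k_gold = (0.33/0.102)^(1/0.67) ≈ 5.7685.
y_gold = 5.7685^0.33 ≈ 1.7830.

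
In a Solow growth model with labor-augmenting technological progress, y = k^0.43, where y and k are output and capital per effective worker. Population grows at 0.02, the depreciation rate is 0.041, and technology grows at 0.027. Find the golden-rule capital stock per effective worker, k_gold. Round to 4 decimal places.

n + g + δ = 0.02 + 0.027 + 0.041 = 0.088.
Golden rule sets MPK = n+g+δ: 0.43·k^(0.43−1) = 0.088, so k_gold = (0.43/0.088)^(1/0.57) ≈ 16.1714.

k_gold ≈ 16.1714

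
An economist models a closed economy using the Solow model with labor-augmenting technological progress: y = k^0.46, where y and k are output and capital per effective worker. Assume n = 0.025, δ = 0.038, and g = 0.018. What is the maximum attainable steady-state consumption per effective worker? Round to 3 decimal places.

The effective depreciation rate is n + g + δ = 0.025 + 0.018 + 0.038 = 0.081.
Golden rule sets MPK = n+g+δ: 0.46·k^(0.46−1) = 0.081, so k_gold = (0.46/0.081)^(1/0.54) ≈ 24.9345.
y_gold = 24.9345^0.46 ≈ 4.3906.
c_gold = y_gold − (n+g+δ)·k_gold = 4.3906 − 0.081·24.9345 ≈ 2.3710.

c_gold ≈ 2.371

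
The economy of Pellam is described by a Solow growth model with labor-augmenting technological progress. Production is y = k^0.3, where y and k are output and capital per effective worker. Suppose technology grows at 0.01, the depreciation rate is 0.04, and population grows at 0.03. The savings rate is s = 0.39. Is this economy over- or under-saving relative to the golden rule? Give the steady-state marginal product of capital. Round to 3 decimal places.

over-saving; MPK ≈ 0.062

Break-even investment rate: n + g + δ = 0.03 + 0.01 + 0.04 = 0.08.
Steady-state k*: s·k^0.3 = 0.08·k gives k* = (0.39/0.08)^(1/0.7) ≈ 9.6122.
MPK = 0.3·9.6122^(-0.7) ≈ 0.0615.
MPK < n+g+δ = 0.08, so the economy is dynamically inefficient (over-saving).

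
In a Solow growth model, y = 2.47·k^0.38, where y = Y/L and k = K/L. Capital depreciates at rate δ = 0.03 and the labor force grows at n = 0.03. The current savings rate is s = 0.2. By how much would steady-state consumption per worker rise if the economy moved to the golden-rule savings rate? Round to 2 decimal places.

Break-even investment rate: n + δ = 0.03 + 0.03 = 0.06.
Current steady state (s = 0.2): k* = (0.2·2.47/0.06)^(1/0.62) ≈ 29.9733, y* = 2.47·29.9733^0.38 ≈ 8.9920, c* = (1−0.2)·8.9920 ≈ 7.1936.
Maximizing c = f(k) − (n+δ)·k gives f'(k) = n+δ, i.e. 0.38·2.47·k^(0.38−1) = 0.06, so k_gold = (0.38·2.47/0.06)^(1/0.62) ≈ 84.3991.
y_gold = 2.47·84.3991^0.38 ≈ 13.3262, c_gold = y_gold − 0.06·k_gold ≈ 8.2622.
Gain: Δc = 8.2622 − 7.1936 ≈ 1.0686.

Δc ≈ 1.07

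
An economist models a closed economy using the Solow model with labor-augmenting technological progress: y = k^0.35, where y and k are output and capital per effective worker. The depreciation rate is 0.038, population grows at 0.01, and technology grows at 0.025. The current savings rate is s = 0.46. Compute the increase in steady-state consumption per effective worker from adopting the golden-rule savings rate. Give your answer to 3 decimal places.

n + g + δ = 0.01 + 0.025 + 0.038 = 0.073.
Current steady state (s = 0.46): k* = (0.46/0.073)^(1/0.65) ≈ 16.9785, y* = 16.9785^0.35 ≈ 2.6944, c* = (1−0.46)·2.6944 ≈ 1.4550.
Golden rule sets MPK = n+g+δ: 0.35·k^(0.35−1) = 0.073, so k_gold = (0.35/0.073)^(1/0.65) ≈ 11.1507.
y_gold = 11.1507^0.35 ≈ 2.3257, c_gold = y_gold − 0.073·k_gold ≈ 1.5117.
Gain: Δc = 1.5117 − 1.4550 ≈ 0.0567.

Δc ≈ 0.057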